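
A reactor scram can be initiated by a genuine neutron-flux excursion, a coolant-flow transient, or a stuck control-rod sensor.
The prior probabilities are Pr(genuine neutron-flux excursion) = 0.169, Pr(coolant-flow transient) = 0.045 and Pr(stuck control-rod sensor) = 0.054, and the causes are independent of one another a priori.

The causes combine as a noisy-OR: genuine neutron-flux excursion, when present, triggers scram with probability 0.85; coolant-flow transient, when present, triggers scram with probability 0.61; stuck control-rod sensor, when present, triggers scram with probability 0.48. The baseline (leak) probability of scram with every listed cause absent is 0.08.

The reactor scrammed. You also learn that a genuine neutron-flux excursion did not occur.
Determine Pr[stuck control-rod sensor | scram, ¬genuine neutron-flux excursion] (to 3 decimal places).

Pr[stuck control-rod sensor | scram, ¬genuine neutron-flux excursion] ≈ 0.225

Under noisy-OR, P(scram | causes) = 1 − (1−0.08)·∏(1−qᵢ) over the active causes.
By total probability over the 4 (coolant-flow transient, stuck control-rod sensor) configurations:
  P(scram | ¬genuine neutron-flux excursion) = 0.08·0.955·0.946 + 0.5216·0.955·0.054 + 0.6412·0.045·0.946 + 0.813424·0.045·0.054
        = 0.072274 + 0.026899 + 0.027296 + 0.001977 = 0.128446
Keeping only the stuck control-rod sensor-present terms gives 0.028876, so
  P(stuck control-rod sensor | scram, ¬genuine neutron-flux excursion) = 0.028876 / 0.128446 ≈ 0.225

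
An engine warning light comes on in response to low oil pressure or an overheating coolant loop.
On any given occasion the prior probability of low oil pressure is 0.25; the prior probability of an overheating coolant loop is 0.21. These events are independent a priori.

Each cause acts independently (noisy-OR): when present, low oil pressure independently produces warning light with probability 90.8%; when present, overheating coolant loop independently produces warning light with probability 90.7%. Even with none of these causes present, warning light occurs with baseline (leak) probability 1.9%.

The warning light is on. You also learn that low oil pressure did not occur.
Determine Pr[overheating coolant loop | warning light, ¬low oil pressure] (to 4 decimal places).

Under noisy-OR, P(warning light | causes) = 1 − (1−0.019)·∏(1−qᵢ) over the active causes.
Sum P(warning light|·) weighted by the priors over both values of overheating coolant loop:
  P(warning light | ¬low oil pressure) = 0.019·0.79 + 0.908767·0.21
        = 0.015010 + 0.190841 = 0.205851
Configurations with overheating coolant loop contribute 0.190841, so
  P(overheating coolant loop | warning light, ¬low oil pressure) = 0.190841 / 0.205851 ≈ 0.9271

Pr[overheating coolant loop | warning light, ¬low oil pressure] ≈ 0.9271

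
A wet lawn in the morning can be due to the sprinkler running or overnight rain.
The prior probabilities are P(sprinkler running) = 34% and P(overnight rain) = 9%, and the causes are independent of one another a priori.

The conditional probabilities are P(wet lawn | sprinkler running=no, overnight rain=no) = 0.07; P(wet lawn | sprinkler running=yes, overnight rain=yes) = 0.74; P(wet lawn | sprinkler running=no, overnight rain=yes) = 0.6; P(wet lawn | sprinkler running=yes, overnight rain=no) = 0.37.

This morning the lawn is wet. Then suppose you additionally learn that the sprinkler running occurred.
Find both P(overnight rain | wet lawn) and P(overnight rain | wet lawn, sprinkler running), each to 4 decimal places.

Weight on overnight rain=true, given the evidence: 0.035640 + 0.022644 = 0.058284
The normalizing constant is 0.07·0.66·0.91 + 0.6·0.66·0.09 + 0.37·0.34·0.91 + 0.74·0.34·0.09 = 0.214804
Posterior = 0.058284 / 0.214804 ≈ 0.2713

Now also conditioning on sprinkler running=true:
Enumerate both values of overnight rain and weight by the priors:
  P(wet lawn | sprinkler running) = 0.37*0.91 + 0.74*0.09
        = 0.336700 + 0.066600 = 0.403300
Keeping only the overnight rain-present terms gives 0.066600, so
  P(overnight rain | wet lawn, sprinkler running) = 0.066600 / 0.403300 ≈ 0.1651
The drop from 0.2713 to 0.1651 is the explaining-away (discounting) effect.

P(overnight rain | wet lawn) ≈ 0.2713; P(overnight rain | wet lawn, sprinkler running) ≈ 0.1651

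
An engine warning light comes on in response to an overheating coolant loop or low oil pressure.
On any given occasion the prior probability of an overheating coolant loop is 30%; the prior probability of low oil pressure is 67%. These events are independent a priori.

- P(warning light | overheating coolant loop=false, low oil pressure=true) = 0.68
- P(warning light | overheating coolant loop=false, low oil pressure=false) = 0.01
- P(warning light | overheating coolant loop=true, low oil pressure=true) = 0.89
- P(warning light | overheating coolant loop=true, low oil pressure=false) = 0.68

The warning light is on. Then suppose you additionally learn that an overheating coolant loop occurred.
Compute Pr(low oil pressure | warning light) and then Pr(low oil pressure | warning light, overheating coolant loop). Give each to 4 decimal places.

Sum P(warning light|·) weighted by the priors over the 4 (overheating coolant loop, low oil pressure) configurations:
  P(warning light) = 0.01·0.7·0.33 + 0.68·0.7·0.67 + 0.68·0.3·0.33 + 0.89·0.3·0.67
        = 0.002310 + 0.318920 + 0.067320 + 0.178890 = 0.567440
Keeping only the low oil pressure-present terms gives 0.497810, so
  P(low oil pressure | warning light) = 0.497810 / 0.567440 ≈ 0.8773

Now condition on the additional information:
Numerator (weight on configurations with low oil pressure): 0.89·0.67 = 0.596300
The normalizing constant is 0.68·0.33 + 0.89·0.67 = 0.820700
Posterior = 0.596300 / 0.820700 ≈ 0.7266

Pr(low oil pressure | warning light) ≈ 0.8773; Pr(low oil pressure | warning light, overheating coolant loop) ≈ 0.7266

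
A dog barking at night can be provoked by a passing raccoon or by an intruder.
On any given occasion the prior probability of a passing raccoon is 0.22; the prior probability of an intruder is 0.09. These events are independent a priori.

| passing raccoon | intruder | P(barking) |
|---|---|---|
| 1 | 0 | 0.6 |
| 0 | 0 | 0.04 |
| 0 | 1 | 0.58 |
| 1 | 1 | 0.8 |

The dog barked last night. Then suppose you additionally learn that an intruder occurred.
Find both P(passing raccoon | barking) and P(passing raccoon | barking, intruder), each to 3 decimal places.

P(passing raccoon | barking) ≈ 0.663; P(passing raccoon | barking, intruder) ≈ 0.280

P(barking) = 0.04*0.78*0.91 + 0.58*0.78*0.09 + 0.6*0.22*0.91 + 0.8*0.22*0.09 = 0.028392 + 0.040716 + 0.120120 + 0.015840 = 0.205068
The passing raccoon-present share is 0.120120 + 0.015840 = 0.135960.
P(passing raccoon | barking) = 0.135960 / 0.205068 ≈ 0.663

With the extra evidence:
By total probability over both values of passing raccoon:
  P(barking | intruder) = 0.58·0.78 + 0.8·0.22
        = 0.452400 + 0.176000 = 0.628400
Keeping only the passing raccoon-present terms gives 0.176000, so
  P(passing raccoon | barking, intruder) = 0.176000 / 0.628400 ≈ 0.280
This is intercausal reasoning (explaining away): once intruder accounts for the barking, passing raccoon becomes less likely.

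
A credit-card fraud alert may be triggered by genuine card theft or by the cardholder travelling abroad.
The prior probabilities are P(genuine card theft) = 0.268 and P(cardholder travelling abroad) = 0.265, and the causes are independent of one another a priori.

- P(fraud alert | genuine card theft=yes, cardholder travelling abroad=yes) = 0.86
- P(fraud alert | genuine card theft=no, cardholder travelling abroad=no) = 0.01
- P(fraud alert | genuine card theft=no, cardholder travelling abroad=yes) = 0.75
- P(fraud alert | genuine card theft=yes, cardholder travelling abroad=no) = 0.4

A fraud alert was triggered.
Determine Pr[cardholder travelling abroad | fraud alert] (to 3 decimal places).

Pr[cardholder travelling abroad | fraud alert] ≈ 0.710

Numerator (weight on configurations with cardholder travelling abroad): 0.145485 + 0.061077 = 0.206562
Normalizer over all consistent configurations: 0.01·0.732·0.735 + 0.75·0.732·0.265 + 0.4·0.268·0.735 + 0.86·0.268·0.265 = 0.290734
Posterior = 0.206562 / 0.290734 ≈ 0.710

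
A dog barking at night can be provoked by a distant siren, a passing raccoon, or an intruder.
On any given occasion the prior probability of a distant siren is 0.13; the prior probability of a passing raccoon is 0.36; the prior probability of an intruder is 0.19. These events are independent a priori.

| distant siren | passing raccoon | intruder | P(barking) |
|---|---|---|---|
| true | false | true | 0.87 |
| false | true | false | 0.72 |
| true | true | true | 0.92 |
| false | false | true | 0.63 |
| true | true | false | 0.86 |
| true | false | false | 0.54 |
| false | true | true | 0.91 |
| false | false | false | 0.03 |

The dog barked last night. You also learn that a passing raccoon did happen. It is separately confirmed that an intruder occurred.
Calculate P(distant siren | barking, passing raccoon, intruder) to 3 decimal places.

P(barking | passing raccoon, intruder) = 0.91×0.87 + 0.92×0.13 = 0.791700 + 0.119600 = 0.911300
The distant siren-present share is 0.92×0.13 = 0.119600.
P(distant siren | barking, passing raccoon, intruder) = 0.119600 / 0.911300 ≈ 0.131

P(distant siren | barking, passing raccoon, intruder) ≈ 0.131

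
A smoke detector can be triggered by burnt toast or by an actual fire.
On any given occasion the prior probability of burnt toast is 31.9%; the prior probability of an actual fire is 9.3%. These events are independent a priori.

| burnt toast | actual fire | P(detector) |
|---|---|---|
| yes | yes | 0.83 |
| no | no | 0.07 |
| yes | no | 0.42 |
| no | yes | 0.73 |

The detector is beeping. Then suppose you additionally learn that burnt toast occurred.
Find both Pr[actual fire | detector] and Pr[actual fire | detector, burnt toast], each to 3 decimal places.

P(detector) = 0.07×0.681×0.907 + 0.73×0.681×0.093 + 0.42×0.319×0.907 + 0.83×0.319×0.093 = 0.043237 + 0.046233 + 0.121520 + 0.024624 = 0.235614
Of this, 0.070857 comes from 0.046233 + 0.024624 (the actual fire=true cases).
So P(actual fire | detector) = 0.070857/0.235614 ≈ 0.301.

With the extra evidence:
P(detector | burnt toast) = 0.42*0.907 + 0.83*0.093 = 0.380940 + 0.077190 = 0.458130
Restricting to configurations with actual fire present: 0.83*0.093 = 0.077190.
Hence the posterior is 0.077190/0.458130 ≈ 0.168.
— burnt toast explains away the evidence for actual fire.

Pr[actual fire | detector] ≈ 0.301; Pr[actual fire | detector, burnt toast] ≈ 0.168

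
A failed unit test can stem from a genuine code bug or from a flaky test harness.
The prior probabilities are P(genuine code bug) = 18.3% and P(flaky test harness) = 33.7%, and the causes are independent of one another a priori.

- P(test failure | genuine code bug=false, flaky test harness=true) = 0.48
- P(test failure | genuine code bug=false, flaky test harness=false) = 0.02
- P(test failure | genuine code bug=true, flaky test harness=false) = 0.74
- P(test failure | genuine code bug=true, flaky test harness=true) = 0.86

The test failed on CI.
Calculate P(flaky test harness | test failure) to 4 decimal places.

Numerator (weight on configurations with flaky test harness): 0.132158 + 0.053037 = 0.185195
Denominator P(test failure): 0.02·0.817·0.663 + 0.48·0.817·0.337 + 0.74·0.183·0.663 + 0.86·0.183·0.337 = 0.285811
Posterior = 0.185195 / 0.285811 ≈ 0.6480

P(flaky test harness | test failure) ≈ 0.6480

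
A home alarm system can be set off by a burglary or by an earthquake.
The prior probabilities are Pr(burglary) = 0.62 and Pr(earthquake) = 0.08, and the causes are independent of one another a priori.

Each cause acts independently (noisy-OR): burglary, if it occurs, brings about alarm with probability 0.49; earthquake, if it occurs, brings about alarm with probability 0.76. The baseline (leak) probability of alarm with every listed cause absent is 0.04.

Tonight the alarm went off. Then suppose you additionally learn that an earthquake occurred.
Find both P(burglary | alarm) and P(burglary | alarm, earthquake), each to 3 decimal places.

P(burglary | alarm) ≈ 0.900; P(burglary | alarm, earthquake) ≈ 0.652

Under noisy-OR, P(alarm | causes) = 1 − (1−0.04)·∏(1−qᵢ) over the active causes.
By total probability over the 4 (burglary, earthquake) configurations:
  P(alarm) = 0.04·0.38·0.92 + 0.7696·0.38·0.08 + 0.5104·0.62·0.92 + 0.882496·0.62·0.08
        = 0.013984 + 0.023396 + 0.291132 + 0.043772 = 0.372284
The terms with burglary present sum to 0.334904, so
  P(burglary | alarm) = 0.334904 / 0.372284 ≈ 0.900

Now condition on the additional information:
Weight on burglary=true, given the evidence: 0.882496×0.62 = 0.547148
The normalizing constant is 0.7696×0.38 + 0.882496×0.62 = 0.839596
Posterior = 0.547148 / 0.839596 ≈ 0.652
This is intercausal reasoning (explaining away): once earthquake accounts for the alarm, burglary becomes less likely.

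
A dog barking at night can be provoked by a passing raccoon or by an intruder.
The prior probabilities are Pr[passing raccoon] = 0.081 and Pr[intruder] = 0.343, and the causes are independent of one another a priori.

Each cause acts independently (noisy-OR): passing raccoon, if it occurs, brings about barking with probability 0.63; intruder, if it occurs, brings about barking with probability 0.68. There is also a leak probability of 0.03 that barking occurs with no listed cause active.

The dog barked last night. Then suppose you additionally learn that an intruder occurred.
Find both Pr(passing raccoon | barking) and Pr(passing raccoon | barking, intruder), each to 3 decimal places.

Pr(passing raccoon | barking) ≈ 0.200; Pr(passing raccoon | barking, intruder) ≈ 0.102

Under noisy-OR, P(barking | causes) = 1 − (1−0.03)·∏(1−qᵢ) over the active causes.
P(barking) = 0.03×0.919×0.657 + 0.6896×0.919×0.343 + 0.6411×0.081×0.657 + 0.885152×0.081×0.343 = 0.018113 + 0.217374 + 0.034117 + 0.024592 = 0.294196
Of this, 0.058709 comes from 0.034117 + 0.024592 (the passing raccoon=true cases).
Hence the posterior is 0.058709/0.294196 ≈ 0.200.

Now also conditioning on intruder=true:
By total probability over both values of passing raccoon:
  P(barking | intruder) = 0.6896×0.919 + 0.885152×0.081
        = 0.633742 + 0.071697 = 0.705439
Configurations with passing raccoon contribute 0.071697, so
  P(passing raccoon | barking, intruder) = 0.071697 / 0.705439 ≈ 0.102
This is intercausal reasoning (explaining away): once intruder accounts for the barking, passing raccoon becomes less likely.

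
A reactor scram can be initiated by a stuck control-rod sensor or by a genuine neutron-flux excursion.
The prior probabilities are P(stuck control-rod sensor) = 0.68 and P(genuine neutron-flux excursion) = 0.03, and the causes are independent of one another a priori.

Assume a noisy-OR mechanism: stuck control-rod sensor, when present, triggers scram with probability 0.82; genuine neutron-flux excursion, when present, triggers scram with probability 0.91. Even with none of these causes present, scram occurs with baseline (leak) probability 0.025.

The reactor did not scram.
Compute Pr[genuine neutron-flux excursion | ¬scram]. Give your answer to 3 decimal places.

Pr[genuine neutron-flux excursion | ¬scram] ≈ 0.003

Under noisy-OR, P(scram | causes) = 1 − (1−0.025)·∏(1−qᵢ) over the active causes.
Weight on genuine neutron-flux excursion=true, given the evidence: 0.000842 + 0.000322 = 0.001164
Normalizer over all consistent configurations: 0.975×0.32×0.97 + 0.08775×0.32×0.03 + 0.1755×0.68×0.97 + 0.015795×0.68×0.03 = 0.419564
P(genuine neutron-flux excursion | ¬scram) = 0.001164/0.419564 ≈ 0.003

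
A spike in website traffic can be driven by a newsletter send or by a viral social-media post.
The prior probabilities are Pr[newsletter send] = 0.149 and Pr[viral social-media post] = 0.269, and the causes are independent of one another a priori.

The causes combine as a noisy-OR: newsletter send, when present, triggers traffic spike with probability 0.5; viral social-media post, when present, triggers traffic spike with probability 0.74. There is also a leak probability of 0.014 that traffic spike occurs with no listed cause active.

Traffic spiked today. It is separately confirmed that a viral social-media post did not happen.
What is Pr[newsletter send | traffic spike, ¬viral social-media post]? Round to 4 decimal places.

Under noisy-OR, P(traffic spike | causes) = 1 − (1−0.014)·∏(1−qᵢ) over the active causes.
Weight on newsletter send=true, given the evidence: 0.507·0.149 = 0.075543
The normalizing constant is 0.014·0.851 + 0.507·0.149 = 0.087457
P(newsletter send | traffic spike, ¬viral social-media post) = 0.075543/0.087457 ≈ 0.8638

Pr[newsletter send | traffic spike, ¬viral social-media post] ≈ 0.8638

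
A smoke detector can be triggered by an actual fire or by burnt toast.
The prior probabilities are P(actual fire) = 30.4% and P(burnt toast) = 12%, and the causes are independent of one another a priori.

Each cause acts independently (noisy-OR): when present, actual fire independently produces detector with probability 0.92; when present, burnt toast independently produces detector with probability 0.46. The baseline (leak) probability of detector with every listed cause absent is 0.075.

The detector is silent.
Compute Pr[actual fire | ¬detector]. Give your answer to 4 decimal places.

Pr[actual fire | ¬detector] ≈ 0.0338

Under noisy-OR, P(detector | causes) = 1 − (1−0.075)·∏(1−qᵢ) over the active causes.
Sum P(¬detector|·) weighted by the priors over the 4 (actual fire, burnt toast) configurations:
  P(¬detector) = 0.925×0.696×0.88 + 0.4995×0.696×0.12 + 0.074×0.304×0.88 + 0.03996×0.304×0.12
        = 0.566544 + 0.041718 + 0.019796 + 0.001458 = 0.629516
Configurations with actual fire contribute 0.021254, so
  P(actual fire | ¬detector) = 0.021254 / 0.629516 ≈ 0.0338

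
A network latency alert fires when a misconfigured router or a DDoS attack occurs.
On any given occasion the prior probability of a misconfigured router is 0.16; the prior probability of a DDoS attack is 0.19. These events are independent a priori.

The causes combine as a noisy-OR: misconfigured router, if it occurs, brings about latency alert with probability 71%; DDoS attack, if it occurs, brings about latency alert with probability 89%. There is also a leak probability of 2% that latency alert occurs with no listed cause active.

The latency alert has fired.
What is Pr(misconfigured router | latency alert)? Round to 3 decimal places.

Pr(misconfigured router | latency alert) ≈ 0.439

Under noisy-OR, P(latency alert | causes) = 1 − (1−0.02)·∏(1−qᵢ) over the active causes.
By total probability over the 4 (misconfigured router, DDoS attack) configurations:
  P(latency alert) = 0.02*0.84*0.81 + 0.8922*0.84*0.19 + 0.7158*0.16*0.81 + 0.968738*0.16*0.19
        = 0.013608 + 0.142395 + 0.092768 + 0.029450 = 0.278221
Configurations with misconfigured router contribute 0.122218, so
  P(misconfigured router | latency alert) = 0.122218 / 0.278221 ≈ 0.439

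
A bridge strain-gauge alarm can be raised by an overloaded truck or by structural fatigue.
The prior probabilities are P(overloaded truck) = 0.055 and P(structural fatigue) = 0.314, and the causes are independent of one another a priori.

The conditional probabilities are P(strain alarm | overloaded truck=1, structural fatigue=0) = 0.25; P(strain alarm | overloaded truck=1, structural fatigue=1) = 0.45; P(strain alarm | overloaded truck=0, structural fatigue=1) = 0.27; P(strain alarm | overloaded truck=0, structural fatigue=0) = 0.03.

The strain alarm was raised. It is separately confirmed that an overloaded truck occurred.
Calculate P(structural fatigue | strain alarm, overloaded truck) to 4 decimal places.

P(structural fatigue | strain alarm, overloaded truck) ≈ 0.4517

Sum P(strain alarm|·) weighted by the priors over both values of structural fatigue:
  P(strain alarm | overloaded truck) = 0.25*0.686 + 0.45*0.314
        = 0.171500 + 0.141300 = 0.312800
Keeping only the structural fatigue-present terms gives 0.141300, so
  P(structural fatigue | strain alarm, overloaded truck) = 0.141300 / 0.312800 ≈ 0.4517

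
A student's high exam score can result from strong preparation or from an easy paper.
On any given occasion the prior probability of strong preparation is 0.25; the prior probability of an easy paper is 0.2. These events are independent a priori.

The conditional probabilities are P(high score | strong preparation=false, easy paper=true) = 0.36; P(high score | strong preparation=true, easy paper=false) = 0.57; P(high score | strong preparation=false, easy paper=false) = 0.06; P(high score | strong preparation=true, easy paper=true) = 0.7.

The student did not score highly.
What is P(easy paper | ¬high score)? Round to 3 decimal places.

P(easy paper | ¬high score) ≈ 0.146

Numerator (weight on configurations with easy paper): 0.096000 + 0.015000 = 0.111000
The normalizing constant is 0.94*0.75*0.8 + 0.64*0.75*0.2 + 0.43*0.25*0.8 + 0.3*0.25*0.2 = 0.761000
Posterior = 0.111000 / 0.761000 ≈ 0.146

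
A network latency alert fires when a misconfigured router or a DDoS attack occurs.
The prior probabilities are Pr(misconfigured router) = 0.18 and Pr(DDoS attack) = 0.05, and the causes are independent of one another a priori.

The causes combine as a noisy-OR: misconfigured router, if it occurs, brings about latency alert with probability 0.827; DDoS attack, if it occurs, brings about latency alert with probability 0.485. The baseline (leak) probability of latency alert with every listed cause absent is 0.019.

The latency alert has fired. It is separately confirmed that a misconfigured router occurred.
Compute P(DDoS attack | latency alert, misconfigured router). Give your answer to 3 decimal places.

Under noisy-OR, P(latency alert | causes) = 1 − (1−0.019)·∏(1−qᵢ) over the active causes.
For the numerator, keep only DDoS attack=true terms: 0.912598×0.05 = 0.045630
Denominator P(latency alert | misconfigured router): 0.830287×0.95 + 0.912598×0.05 = 0.834403
Posterior = 0.045630 / 0.834403 ≈ 0.055

P(DDoS attack | latency alert, misconfigured router) ≈ 0.055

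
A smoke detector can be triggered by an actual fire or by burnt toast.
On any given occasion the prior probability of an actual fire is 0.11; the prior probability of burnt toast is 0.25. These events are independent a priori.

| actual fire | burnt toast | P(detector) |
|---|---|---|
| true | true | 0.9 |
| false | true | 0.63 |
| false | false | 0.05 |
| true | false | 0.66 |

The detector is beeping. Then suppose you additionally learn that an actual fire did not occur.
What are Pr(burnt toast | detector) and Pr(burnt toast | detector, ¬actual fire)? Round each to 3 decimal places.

Sum P(detector|·) weighted by the priors over the 4 (actual fire, burnt toast) configurations:
  P(detector) = 0.05×0.89×0.75 + 0.63×0.89×0.25 + 0.66×0.11×0.75 + 0.9×0.11×0.25
        = 0.033375 + 0.140175 + 0.054450 + 0.024750 = 0.252750
The terms with burnt toast present sum to 0.164925, so
  P(burnt toast | detector) = 0.164925 / 0.252750 ≈ 0.653

Now also conditioning on actual fire≠true:
P(detector | ¬actual fire) = 0.05×0.75 + 0.63×0.25 = 0.037500 + 0.157500 = 0.195000
Of this, 0.157500 comes from 0.63×0.25 (the burnt toast=true cases).
Hence the posterior is 0.157500/0.195000 ≈ 0.808.
Ruling out actual fire raises the posterior on burnt toast — the flip side of explaining away.

Pr(burnt toast | detector) ≈ 0.653; Pr(burnt toast | detector, ¬actual fire) ≈ 0.808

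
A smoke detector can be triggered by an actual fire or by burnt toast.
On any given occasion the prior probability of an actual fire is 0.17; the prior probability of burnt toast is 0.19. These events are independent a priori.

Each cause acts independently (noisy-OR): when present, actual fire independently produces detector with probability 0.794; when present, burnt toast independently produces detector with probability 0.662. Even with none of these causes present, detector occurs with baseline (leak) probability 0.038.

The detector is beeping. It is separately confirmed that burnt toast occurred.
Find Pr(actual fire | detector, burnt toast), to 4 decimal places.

Under noisy-OR, P(detector | causes) = 1 − (1−0.038)·∏(1−qᵢ) over the active causes.
For the numerator, keep only actual fire=true terms: 0.933018*0.17 = 0.158613
Normalizer over all consistent configurations: 0.674844*0.83 + 0.933018*0.17 = 0.718734
Posterior = 0.158613 / 0.718734 ≈ 0.2207

Pr(actual fire | detector, burnt toast) ≈ 0.2207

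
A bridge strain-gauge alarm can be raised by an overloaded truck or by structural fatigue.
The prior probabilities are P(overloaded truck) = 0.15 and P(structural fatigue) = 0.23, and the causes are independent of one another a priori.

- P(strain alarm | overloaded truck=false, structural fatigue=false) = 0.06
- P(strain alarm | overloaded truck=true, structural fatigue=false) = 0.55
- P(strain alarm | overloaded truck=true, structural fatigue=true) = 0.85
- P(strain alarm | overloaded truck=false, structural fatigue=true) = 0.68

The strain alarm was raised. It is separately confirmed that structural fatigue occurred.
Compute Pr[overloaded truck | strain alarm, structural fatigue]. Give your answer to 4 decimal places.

Pr[overloaded truck | strain alarm, structural fatigue] ≈ 0.1807

P(strain alarm | structural fatigue) = 0.68×0.85 + 0.85×0.15 = 0.578000 + 0.127500 = 0.705500
Restricting to configurations with overloaded truck present: 0.85×0.15 = 0.127500.
P(overloaded truck | strain alarm, structural fatigue) = 0.127500 / 0.705500 ≈ 0.1807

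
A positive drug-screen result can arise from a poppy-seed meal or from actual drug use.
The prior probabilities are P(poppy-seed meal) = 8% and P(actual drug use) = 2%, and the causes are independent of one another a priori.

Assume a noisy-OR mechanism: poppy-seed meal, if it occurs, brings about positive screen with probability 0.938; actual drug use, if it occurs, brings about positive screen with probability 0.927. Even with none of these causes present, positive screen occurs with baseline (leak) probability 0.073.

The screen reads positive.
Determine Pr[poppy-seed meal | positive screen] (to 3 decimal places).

Under noisy-OR, P(positive screen | causes) = 1 − (1−0.073)·∏(1−qᵢ) over the active causes.
Weight on poppy-seed meal=true, given the evidence: 0.073894 + 0.001593 = 0.075487
The normalizing constant is 0.073*0.92*0.98 + 0.932329*0.92*0.02 + 0.942526*0.08*0.98 + 0.995804*0.08*0.02 = 0.158459
P(poppy-seed meal | positive screen) = 0.075487/0.158459 ≈ 0.476

Pr[poppy-seed meal | positive screen] ≈ 0.476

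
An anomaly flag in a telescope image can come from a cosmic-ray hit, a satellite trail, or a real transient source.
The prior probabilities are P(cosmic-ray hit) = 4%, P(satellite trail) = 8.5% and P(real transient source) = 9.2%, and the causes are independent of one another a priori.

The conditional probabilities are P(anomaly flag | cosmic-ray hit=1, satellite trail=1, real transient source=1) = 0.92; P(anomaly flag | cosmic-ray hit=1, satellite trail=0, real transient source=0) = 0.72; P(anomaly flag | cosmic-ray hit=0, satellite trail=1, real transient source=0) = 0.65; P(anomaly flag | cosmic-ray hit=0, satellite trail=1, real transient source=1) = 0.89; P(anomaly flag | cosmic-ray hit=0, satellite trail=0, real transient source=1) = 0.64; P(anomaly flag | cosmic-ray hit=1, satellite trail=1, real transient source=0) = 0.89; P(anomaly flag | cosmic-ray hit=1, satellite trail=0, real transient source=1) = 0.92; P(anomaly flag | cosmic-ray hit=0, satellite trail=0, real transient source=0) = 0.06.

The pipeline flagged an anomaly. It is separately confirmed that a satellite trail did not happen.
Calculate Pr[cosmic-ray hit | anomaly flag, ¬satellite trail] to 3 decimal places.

Pr[cosmic-ray hit | anomaly flag, ¬satellite trail] ≈ 0.213

Weight on cosmic-ray hit=true, given the evidence: 0.026150 + 0.003386 = 0.029536
The normalizing constant is 0.06×0.96×0.908 + 0.64×0.96×0.092 + 0.72×0.04×0.908 + 0.92×0.04×0.092 = 0.138362
Posterior = 0.029536 / 0.138362 ≈ 0.213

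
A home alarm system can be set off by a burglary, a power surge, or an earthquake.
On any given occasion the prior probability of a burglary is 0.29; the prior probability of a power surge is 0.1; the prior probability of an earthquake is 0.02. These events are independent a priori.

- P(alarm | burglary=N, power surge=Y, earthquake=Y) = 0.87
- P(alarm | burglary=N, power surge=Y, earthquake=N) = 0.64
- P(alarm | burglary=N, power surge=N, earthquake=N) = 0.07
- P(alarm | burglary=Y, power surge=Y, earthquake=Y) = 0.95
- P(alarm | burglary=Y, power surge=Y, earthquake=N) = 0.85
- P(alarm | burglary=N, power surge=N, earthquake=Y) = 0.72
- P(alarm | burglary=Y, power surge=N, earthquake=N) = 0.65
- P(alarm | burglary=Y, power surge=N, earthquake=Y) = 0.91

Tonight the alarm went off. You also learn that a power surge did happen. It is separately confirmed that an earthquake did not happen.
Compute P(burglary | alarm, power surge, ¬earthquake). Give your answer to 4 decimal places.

P(alarm | power surge, ¬earthquake) = 0.64×0.71 + 0.85×0.29 = 0.454400 + 0.246500 = 0.700900
Restricting to configurations with burglary present: 0.85×0.29 = 0.246500.
P(burglary | alarm, power surge, ¬earthquake) = 0.246500 / 0.700900 ≈ 0.3517

P(burglary | alarm, power surge, ¬earthquake) ≈ 0.3517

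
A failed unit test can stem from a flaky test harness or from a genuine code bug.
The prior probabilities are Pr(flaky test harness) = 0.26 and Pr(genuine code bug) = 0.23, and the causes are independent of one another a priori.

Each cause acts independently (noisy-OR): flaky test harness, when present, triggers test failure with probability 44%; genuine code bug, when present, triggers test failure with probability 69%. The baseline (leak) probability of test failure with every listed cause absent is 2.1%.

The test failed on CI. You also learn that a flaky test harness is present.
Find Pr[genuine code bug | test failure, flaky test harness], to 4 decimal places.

Under noisy-OR, P(test failure | causes) = 1 − (1−0.021)·∏(1−qᵢ) over the active causes.
Weight on genuine code bug=true, given the evidence: 0.830046·0.23 = 0.190911
Normalizer over all consistent configurations: 0.45176·0.77 + 0.830046·0.23 = 0.538766
Posterior = 0.190911 / 0.538766 ≈ 0.3543

Pr[genuine code bug | test failure, flaky test harness] ≈ 0.3543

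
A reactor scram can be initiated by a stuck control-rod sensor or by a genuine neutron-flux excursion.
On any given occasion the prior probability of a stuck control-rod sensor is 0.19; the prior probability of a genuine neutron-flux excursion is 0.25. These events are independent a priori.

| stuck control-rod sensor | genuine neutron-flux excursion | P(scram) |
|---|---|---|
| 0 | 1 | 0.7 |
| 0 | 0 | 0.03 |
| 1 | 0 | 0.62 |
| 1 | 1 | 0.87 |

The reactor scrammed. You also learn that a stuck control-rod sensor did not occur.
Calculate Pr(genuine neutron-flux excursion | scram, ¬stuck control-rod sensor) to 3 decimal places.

Pr(genuine neutron-flux excursion | scram, ¬stuck control-rod sensor) ≈ 0.886

Weight on genuine neutron-flux excursion=true, given the evidence: 0.7×0.25 = 0.175000
Denominator P(scram | ¬stuck control-rod sensor): 0.03×0.75 + 0.7×0.25 = 0.197500
P(genuine neutron-flux excursion | scram, ¬stuck control-rod sensor) = 0.175000/0.197500 ≈ 0.886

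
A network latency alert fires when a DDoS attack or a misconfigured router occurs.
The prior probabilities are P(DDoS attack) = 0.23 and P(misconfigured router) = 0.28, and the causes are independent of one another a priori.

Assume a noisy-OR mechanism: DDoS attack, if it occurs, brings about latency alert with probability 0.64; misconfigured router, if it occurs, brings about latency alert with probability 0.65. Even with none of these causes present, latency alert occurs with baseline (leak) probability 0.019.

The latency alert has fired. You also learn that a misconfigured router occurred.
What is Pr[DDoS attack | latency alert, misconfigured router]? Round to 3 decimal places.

Pr[DDoS attack | latency alert, misconfigured router] ≈ 0.285

Under noisy-OR, P(latency alert | causes) = 1 − (1−0.019)·∏(1−qᵢ) over the active causes.
Enumerate both values of DDoS attack and weight by the priors:
  P(latency alert | misconfigured router) = 0.65665*0.77 + 0.876394*0.23
        = 0.505621 + 0.201571 = 0.707192
The terms with DDoS attack present sum to 0.201571, so
  P(DDoS attack | latency alert, misconfigured router) = 0.201571 / 0.707192 ≈ 0.285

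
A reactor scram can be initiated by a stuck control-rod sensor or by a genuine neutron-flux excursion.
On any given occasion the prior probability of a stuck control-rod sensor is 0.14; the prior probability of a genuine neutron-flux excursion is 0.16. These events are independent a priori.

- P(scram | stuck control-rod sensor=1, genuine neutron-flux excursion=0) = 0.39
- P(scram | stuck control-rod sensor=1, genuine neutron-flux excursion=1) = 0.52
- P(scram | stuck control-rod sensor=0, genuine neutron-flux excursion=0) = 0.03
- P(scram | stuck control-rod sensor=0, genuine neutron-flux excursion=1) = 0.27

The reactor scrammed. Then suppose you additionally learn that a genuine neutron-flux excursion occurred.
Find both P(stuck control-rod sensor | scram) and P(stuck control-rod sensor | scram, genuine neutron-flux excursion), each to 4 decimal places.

Sum P(scram|·) weighted by the priors over the 4 (stuck control-rod sensor, genuine neutron-flux excursion) configurations:
  P(scram) = 0.03·0.86·0.84 + 0.27·0.86·0.16 + 0.39·0.14·0.84 + 0.52·0.14·0.16
        = 0.021672 + 0.037152 + 0.045864 + 0.011648 = 0.116336
Configurations with stuck control-rod sensor contribute 0.057512, so
  P(stuck control-rod sensor | scram) = 0.057512 / 0.116336 ≈ 0.4944

Now also conditioning on genuine neutron-flux excursion=true:
P(scram | genuine neutron-flux excursion) = 0.27×0.86 + 0.52×0.14 = 0.232200 + 0.072800 = 0.305000
Of this, 0.072800 comes from 0.52×0.14 (the stuck control-rod sensor=true cases).
Hence the posterior is 0.072800/0.305000 ≈ 0.2387.
This is intercausal reasoning (explaining away): once genuine neutron-flux excursion accounts for the scram, stuck control-rod sensor becomes less likely.

P(stuck control-rod sensor | scram) ≈ 0.4944; P(stuck control-rod sensor | scram, genuine neutron-flux excursion) ≈ 0.2387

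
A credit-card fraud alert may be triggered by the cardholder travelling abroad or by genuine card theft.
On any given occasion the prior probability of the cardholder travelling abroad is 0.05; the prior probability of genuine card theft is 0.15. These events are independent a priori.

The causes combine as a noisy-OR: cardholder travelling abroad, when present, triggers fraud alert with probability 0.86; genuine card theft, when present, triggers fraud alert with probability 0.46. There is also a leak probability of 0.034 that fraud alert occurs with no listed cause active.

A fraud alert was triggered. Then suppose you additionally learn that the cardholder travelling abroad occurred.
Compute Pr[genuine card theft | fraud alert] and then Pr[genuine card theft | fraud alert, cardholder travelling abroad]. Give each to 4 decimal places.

Pr[genuine card theft | fraud alert] ≈ 0.5392; Pr[genuine card theft | fraud alert, cardholder travelling abroad] ≈ 0.1591

Under noisy-OR, P(fraud alert | causes) = 1 − (1−0.034)·∏(1−qᵢ) over the active causes.
P(fraud alert) = 0.034·0.95·0.85 + 0.47836·0.95·0.15 + 0.86476·0.05·0.85 + 0.92697·0.05·0.15 = 0.027455 + 0.068166 + 0.036752 + 0.006952 = 0.139325
Of this, 0.075118 comes from 0.068166 + 0.006952 (the genuine card theft=true cases).
Hence the posterior is 0.075118/0.139325 ≈ 0.5392.

Now also conditioning on cardholder travelling abroad=true:
For the numerator, keep only genuine card theft=true terms: 0.92697×0.15 = 0.139045
Normalizer over all consistent configurations: 0.86476×0.85 + 0.92697×0.15 = 0.874091
Posterior = 0.139045 / 0.874091 ≈ 0.1591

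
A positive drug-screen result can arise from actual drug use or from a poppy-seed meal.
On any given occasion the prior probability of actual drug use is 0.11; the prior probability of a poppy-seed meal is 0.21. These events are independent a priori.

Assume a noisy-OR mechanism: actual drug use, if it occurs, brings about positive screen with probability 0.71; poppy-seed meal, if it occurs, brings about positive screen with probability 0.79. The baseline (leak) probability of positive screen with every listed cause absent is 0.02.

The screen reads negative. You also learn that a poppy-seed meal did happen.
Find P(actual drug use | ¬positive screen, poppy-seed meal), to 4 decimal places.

P(actual drug use | ¬positive screen, poppy-seed meal) ≈ 0.0346

Under noisy-OR, P(positive screen | causes) = 1 − (1−0.02)·∏(1−qᵢ) over the active causes.
Enumerate both values of actual drug use and weight by the priors:
  P(¬positive screen | poppy-seed meal) = 0.2058*0.89 + 0.059682*0.11
        = 0.183162 + 0.006565 = 0.189727
Keeping only the actual drug use-present terms gives 0.006565, so
  P(actual drug use | ¬positive screen, poppy-seed meal) = 0.006565 / 0.189727 ≈ 0.0346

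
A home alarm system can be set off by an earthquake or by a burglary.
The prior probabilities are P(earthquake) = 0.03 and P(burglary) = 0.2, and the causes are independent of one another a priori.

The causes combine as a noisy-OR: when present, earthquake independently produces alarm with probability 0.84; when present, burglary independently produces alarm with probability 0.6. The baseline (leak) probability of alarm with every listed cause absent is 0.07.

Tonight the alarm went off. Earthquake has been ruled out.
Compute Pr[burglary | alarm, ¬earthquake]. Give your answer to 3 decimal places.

Under noisy-OR, P(alarm | causes) = 1 − (1−0.07)·∏(1−qᵢ) over the active causes.
Enumerate both values of burglary and weight by the priors:
  P(alarm | ¬earthquake) = 0.07·0.8 + 0.628·0.2
        = 0.056000 + 0.125600 = 0.181600
Configurations with burglary contribute 0.125600, so
  P(burglary | alarm, ¬earthquake) = 0.125600 / 0.181600 ≈ 0.692

Pr[burglary | alarm, ¬earthquake] ≈ 0.692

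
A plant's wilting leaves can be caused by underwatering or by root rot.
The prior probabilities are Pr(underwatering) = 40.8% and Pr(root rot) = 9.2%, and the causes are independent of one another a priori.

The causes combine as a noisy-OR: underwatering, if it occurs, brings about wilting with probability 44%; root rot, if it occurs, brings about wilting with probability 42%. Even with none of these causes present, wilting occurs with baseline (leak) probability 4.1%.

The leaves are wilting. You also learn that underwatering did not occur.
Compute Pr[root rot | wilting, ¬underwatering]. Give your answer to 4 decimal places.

Pr[root rot | wilting, ¬underwatering] ≈ 0.5231

Under noisy-OR, P(wilting | causes) = 1 − (1−0.041)·∏(1−qᵢ) over the active causes.
Weight on root rot=true, given the evidence: 0.44378*0.092 = 0.040828
Normalizer over all consistent configurations: 0.041*0.908 + 0.44378*0.092 = 0.078056
Posterior = 0.040828 / 0.078056 ≈ 0.5231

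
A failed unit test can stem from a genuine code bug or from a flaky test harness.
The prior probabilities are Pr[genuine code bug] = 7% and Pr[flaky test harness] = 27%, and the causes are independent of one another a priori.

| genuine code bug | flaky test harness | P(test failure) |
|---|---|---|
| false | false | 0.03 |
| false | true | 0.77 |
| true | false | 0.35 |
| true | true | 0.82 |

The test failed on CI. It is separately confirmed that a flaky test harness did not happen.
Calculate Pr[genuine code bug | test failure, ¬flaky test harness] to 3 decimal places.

Pr[genuine code bug | test failure, ¬flaky test harness] ≈ 0.468

P(test failure | ¬flaky test harness) = 0.03×0.93 + 0.35×0.07 = 0.027900 + 0.024500 = 0.052400
Restricting to configurations with genuine code bug present: 0.35×0.07 = 0.024500.
P(genuine code bug | test failure, ¬flaky test harness) = 0.024500 / 0.052400 ≈ 0.468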